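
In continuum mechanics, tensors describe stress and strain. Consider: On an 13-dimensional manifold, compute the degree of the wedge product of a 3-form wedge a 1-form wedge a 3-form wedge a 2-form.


The degree of a wedge product is the sum of the degrees of the individual forms.
Degrees: 3, 1, 3, 2
Total degree = 3 + 1 + 3 + 2 = 9

9


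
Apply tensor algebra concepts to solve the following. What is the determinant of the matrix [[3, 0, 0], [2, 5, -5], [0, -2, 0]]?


Expanding along the first row, det(A) = a11*M_11 - a12*M_12 + a13*M_13, where M_1j is the (1,j) minor.
Minor M_11 = 5*0 - -5*-2 = -10
Minor M_12 = 2*0 - -5*0 = 0
Minor M_13 = 2*-2 - 5*0 = -4
det = 3*(-10) - 0*(0) + 0*(-4)
    = -30 - 0 + 0
    = -30

-30


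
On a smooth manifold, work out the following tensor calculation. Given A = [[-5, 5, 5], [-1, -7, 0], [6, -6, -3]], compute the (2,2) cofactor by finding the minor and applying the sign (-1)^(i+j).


To find cofactor C_{22}, delete row 2 and column 2.
The resulting 2x2 submatrix is: [[-5, 5], [6, -3]]
Minor M_{22} = -5*-3 - 5*6
  = 15 - 30 = -15
Sign = (-1)^(2+2) = (-1)^4 = 1
Cofactor C_{22} = 1 * -15 = -15

-15


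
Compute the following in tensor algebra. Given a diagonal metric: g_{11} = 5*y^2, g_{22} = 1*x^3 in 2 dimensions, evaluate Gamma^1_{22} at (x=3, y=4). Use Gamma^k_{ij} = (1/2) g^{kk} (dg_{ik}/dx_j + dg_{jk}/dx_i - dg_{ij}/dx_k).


For a diagonal metric, Gamma^k_{ij} = (1/2) g^{kk} (dg_{ik}/dx_j + dg_{jk}/dx_i - dg_{ij}/dx_k).
The metric is diagonal, so g_{ab} = 0 for a != b.
At the given point: g_{11} = 80, g_{22} = 27
g^{11} = 1/80
dg_{21}/dx_2 = 0 (off-diagonal)
dg_{21}/dx_2 = 0 (off-diagonal)
dg_{22}/dx_1 = dg_{22}/dx_1 = 27
Numerator = 0 + 0 - 27 = -27
Gamma^1_{22} = -27 / (2 * 80) = -27/160

-27/160


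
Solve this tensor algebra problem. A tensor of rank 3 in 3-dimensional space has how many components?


The number of components of a rank-r tensor in d dimensions is d^r.
Here d = 3 and r = 3.
3^3 = 27

27


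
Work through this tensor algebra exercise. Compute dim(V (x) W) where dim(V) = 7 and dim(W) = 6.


The dimension of a tensor product is the product of dimensions.
dim(V) = 7, dim(W) = 6
dim(V (x) W) = 7 * 6 = 42

42


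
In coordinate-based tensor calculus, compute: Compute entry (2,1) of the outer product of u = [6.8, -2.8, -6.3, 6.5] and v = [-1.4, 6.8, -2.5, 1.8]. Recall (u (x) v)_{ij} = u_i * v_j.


The outer product entry T_{ij} = u_i * v_j.
We need i=2, j=1.
u_2 = -2.8, v_1 = -1.4
T_{2,1} = -2.8 * -1.4 = 3.92

3.92


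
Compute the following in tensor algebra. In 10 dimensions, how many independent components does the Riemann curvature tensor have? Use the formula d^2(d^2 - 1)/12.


The Riemann tensor in d dimensions has d^2(d^2 - 1)/12 independent components.
d = 10, so d^2 = 100
d^2 - 1 = 99
d^2(d^2 - 1) = 100 * 99 = 9900
Divide by 12: 9900 / 12 = 825

825


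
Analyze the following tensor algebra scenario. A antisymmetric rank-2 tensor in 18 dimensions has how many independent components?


A antisymmetric rank-2 tensor in d dimensions has d(d-1)/2 independent components.
d = 18
d(d-1)/2 = 18 * 17 / 2 = 306 / 2 = 153

153


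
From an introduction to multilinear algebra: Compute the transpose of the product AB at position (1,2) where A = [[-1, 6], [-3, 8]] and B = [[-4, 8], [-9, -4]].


(AB)^T_{ij} = (AB)_{ji} = sum_k A_{jk} B_{ki}.
For i=1, j=2 we need (AB)_{21}:
A_{21} * B_{11} = -3 * -4 = 12
A_{22} * B_{21} = 8 * -9 = -72
Sum = 12 + -72 = -60

-60


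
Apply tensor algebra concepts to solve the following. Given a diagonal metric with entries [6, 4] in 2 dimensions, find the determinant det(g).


For a diagonal metric, the determinant is the product of diagonal entries.
Diagonal entries: 6, 4
det(g) = 6 * 4 = 24

24


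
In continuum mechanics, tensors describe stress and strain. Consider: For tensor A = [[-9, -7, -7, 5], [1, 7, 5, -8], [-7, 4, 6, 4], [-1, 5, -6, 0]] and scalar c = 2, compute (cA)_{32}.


Scalar multiplication: (cA)_{ij} = c * A_{ij}.
c = 2
A_{32} = 4
(cA)_{32} = 2 * 4 = 8

8


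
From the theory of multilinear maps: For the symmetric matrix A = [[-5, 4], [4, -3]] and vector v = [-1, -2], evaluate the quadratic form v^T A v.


First compute Av:
(Av)_1 = -5*-1 + 4*-2 = -3
(Av)_2 = 4*-1 + -3*-2 = 2
Av = [-3, 2]
Then v^T (Av) = -1*-3 + -2*2
= 3 + -4 = -1

-1


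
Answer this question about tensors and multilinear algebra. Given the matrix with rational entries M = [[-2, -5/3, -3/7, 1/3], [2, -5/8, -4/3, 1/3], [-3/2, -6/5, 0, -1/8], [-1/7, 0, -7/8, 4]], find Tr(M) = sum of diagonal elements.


The trace is the sum of diagonal entries.
Diagonal: M[1,1] = -2, M[2,2] = -5/8, M[3,3] = 0, M[4,4] = 4
Tr(M) = -2 + -5/8 + 0 + 4
Computing step by step:
After adding M[1,1]: -2
After adding M[2,2]: -21/8
After adding M[3,3]: -21/8
After adding M[4,4]: 11/8
Tr(M) = 11/8

11/8


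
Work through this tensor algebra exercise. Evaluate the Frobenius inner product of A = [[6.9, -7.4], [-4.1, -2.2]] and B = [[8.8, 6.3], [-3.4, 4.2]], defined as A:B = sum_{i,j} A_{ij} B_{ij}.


A:B = sum over all i,j of A_{ij} * B_{ij}.
Row 1: 6.9*8.8=60.72, -7.4*6.3=-46.62 => row sum = 14.1
Row 2: -4.1*-3.4=13.94, -2.2*4.2=-9.24 => row sum = 4.7
Total = 14.1 + 4.7 = 18.8

18.8


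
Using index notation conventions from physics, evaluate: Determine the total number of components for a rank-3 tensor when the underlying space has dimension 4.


The number of components of a rank-r tensor in d dimensions is d^r.
Here d = 4 and r = 3.
4^3 = 64

64


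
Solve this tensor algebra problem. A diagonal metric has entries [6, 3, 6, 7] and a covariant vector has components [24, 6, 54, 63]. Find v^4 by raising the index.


To raise an index with a diagonal metric: v^i = v_i / g_{ii}.
For index 4: v_4 = 63, g_{44} = 7
v^4 = 63 / 7 = 9

9


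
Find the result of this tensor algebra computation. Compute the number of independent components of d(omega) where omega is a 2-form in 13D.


The exterior derivative of a p-form is a (p+1)-form.
Its number of independent components is C(n, p+1).
n = 13, p+1 = 3
C(13, 3) = 286

286


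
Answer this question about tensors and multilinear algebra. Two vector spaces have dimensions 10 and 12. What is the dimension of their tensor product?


The dimension of a tensor product is the product of dimensions.
dim(V) = 10, dim(W) = 12
dim(V (x) W) = 10 * 12 = 120

120


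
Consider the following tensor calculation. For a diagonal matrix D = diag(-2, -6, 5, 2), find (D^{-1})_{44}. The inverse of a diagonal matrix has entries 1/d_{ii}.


For a diagonal matrix, the inverse has entries (D^{-1})_{ii} = 1/d_{ii}.
The diagonal entries are: d_{11} = -2, d_{22} = -6, d_{33} = 5, d_{44} = 2
We need (D^{-1})_{44} = 1/d_{44} = 1/2 = 1/2

1/2


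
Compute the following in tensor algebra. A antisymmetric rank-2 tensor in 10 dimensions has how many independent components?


A antisymmetric rank-2 tensor in d dimensions has d(d-1)/2 independent components.
d = 10
d(d-1)/2 = 10 * 9 / 2 = 90 / 2 = 45

45


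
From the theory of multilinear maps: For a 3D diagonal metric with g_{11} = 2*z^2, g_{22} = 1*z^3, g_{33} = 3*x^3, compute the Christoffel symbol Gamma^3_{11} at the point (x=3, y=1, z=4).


For a diagonal metric, Gamma^k_{ij} = (1/2) g^{kk} (dg_{ik}/dx_j + dg_{jk}/dx_i - dg_{ij}/dx_k).
The metric is diagonal, so g_{ab} = 0 for a != b.
At the given point: g_{11} = 32, g_{22} = 64, g_{33} = 81
g^{33} = 1/81
dg_{13}/dx_1 = 0 (off-diagonal)
dg_{13}/dx_1 = 0 (off-diagonal)
dg_{11}/dx_3 = dg_{11}/dx_3 = 16
Numerator = 0 + 0 - 16 = -16
Gamma^3_{11} = -16 / (2 * 81) = -8/81

-8/81


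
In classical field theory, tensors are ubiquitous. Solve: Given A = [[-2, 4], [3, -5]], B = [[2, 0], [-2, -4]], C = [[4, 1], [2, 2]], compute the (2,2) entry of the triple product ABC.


(ABC)_{22} = sum_m (AB)_{2m} C_{m2}. First compute row 2 of AB.
(AB)_{21} = 3*2 + -5*-2 = 16
(AB)_{22} = 3*0 + -5*-4 = 20
Now contract with column 2 of C:
(AB)_{21} * C_{12} = 16 * 1 = 16
(AB)_{22} * C_{22} = 20 * 2 = 40
(ABC)_{22} = 16 + 40 = 56

56


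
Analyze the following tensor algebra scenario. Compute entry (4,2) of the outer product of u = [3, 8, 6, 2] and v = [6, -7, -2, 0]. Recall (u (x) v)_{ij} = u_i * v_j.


The outer product entry T_{ij} = u_i * v_j.
We need i=4, j=2.
u_4 = 2, v_2 = -7
T_{4,2} = 2 * -7 = -14

-14


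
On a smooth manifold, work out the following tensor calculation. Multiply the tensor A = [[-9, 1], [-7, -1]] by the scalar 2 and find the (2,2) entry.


Scalar multiplication: (cA)_{ij} = c * A_{ij}.
c = 2
A_{22} = -1
(cA)_{22} = 2 * -1 = -2

-2


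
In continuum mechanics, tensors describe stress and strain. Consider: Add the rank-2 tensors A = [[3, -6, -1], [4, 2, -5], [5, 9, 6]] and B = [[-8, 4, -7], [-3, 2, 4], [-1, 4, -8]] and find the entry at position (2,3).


Tensor addition is component-wise: (A + B)_{ij} = A_{ij} + B_{ij}.
A_{23} = -5
B_{23} = 4
(A + B)_{23} = -5 + 4 = -1

-1


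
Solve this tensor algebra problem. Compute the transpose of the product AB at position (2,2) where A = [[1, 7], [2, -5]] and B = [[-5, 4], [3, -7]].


(AB)^T_{ij} = (AB)_{ji} = sum_k A_{jk} B_{ki}.
For i=2, j=2 we need (AB)_{22}:
A_{21} * B_{12} = 2 * 4 = 8
A_{22} * B_{22} = -5 * -7 = 35
Sum = 8 + 35 = 43

43


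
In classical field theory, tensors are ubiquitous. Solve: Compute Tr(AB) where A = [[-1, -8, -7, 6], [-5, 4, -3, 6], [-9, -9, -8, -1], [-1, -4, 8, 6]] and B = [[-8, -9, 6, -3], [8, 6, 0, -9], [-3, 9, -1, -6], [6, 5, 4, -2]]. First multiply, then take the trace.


Tr(AB) = sum_i (AB)_{ii} where (AB)_{ii} = sum_k A_{ik} B_{ki}.
(AB)_{11} = -1*-8 + -8*8 + -7*-3 + 6*6 = 1
(AB)_{22} = -5*-9 + 4*6 + -3*9 + 6*5 = 72
(AB)_{33} = -9*6 + -9*0 + -8*-1 + -1*4 = -50
(AB)_{44} = -1*-3 + -4*-9 + 8*-6 + 6*-2 = -21
Tr(AB) = 1 + 72 + -50 + -21 = 2

2


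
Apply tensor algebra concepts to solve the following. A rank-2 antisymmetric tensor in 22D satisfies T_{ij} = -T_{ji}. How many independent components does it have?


An antisymmetric rank-2 tensor satisfies A_{ij} = -A_{ji}, so diagonal entries are zero.
The independent components are the upper-triangular entries: C(n, 2) = n(n-1)/2.
n = 22
C(22, 2) = 22 * 21 / 2 = 462 / 2 = 231

231


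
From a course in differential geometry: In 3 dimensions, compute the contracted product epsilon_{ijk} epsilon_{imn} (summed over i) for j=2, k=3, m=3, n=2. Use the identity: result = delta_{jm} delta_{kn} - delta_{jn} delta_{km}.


Using the identity: epsilon_{ijk} epsilon_{imn} = delta_{jm} delta_{kn} - delta_{jn} delta_{km}.
delta_{23} = 0
delta_{32} = 0
delta_{22} = 1
delta_{33} = 1
Result = 0 * 0 - 1 * 1 = 0 - 1 = -1

-1


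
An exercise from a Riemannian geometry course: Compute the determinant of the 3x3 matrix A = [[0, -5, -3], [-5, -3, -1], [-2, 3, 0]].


Expanding along the first row, det(A) = a11*M_11 - a12*M_12 + a13*M_13, where M_1j is the (1,j) minor.
Minor M_11 = -3*0 - -1*3 = 3
Minor M_12 = -5*0 - -1*-2 = -2
Minor M_13 = -5*3 - -3*-2 = -21
det = 0*(3) - -5*(-2) + -3*(-21)
    = 0 - 10 + 63
    = 53

53


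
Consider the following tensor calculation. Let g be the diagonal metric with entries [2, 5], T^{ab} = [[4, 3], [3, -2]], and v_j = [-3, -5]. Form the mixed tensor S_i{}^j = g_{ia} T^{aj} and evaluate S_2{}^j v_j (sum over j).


Step 1: lower the first index. For a diagonal metric, g_{ia} T^{aj} = g_{ii} T^{ij} (no sum on i).
g_{22} = 5
S_2{}^1 = 5 * T^{21} = 5 * 3 = 15
S_2{}^2 = 5 * T^{22} = 5 * -2 = -10
Step 2: contract S_2{}^j with v_j.
S_2{}^1 * v_1 = 15 * -3 = -45
S_2{}^2 * v_2 = -10 * -5 = 50
Result = -45 + 50 = 5

5


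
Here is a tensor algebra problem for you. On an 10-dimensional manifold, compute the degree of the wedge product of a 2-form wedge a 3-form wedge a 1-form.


The degree of a wedge product is the sum of the degrees of the individual forms.
Degrees: 2, 3, 1
Total degree = 2 + 3 + 1 = 6

6


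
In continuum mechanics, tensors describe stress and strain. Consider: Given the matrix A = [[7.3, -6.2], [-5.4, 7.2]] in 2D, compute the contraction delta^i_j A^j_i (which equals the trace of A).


The contraction (trace) of a rank-2 tensor is the sum of its diagonal elements.
Diagonal entries: A[1,1] = 7.3, A[2,2] = 7.2
Tr(A) = 7.3 + 7.2 = 14.5

14.5


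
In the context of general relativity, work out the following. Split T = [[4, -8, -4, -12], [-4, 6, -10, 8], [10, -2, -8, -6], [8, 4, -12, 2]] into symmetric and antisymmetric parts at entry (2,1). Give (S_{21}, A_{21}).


T_{21} = -4
T_{12} = -8
S_{21} = (-4 + -8)/2 = -12/2 = -6
A_{21} = (-4 - -8)/2 = 4/2 = 2
Check: S + A = -6 + 2 = -4 = T_{21}.

(-6, 2)


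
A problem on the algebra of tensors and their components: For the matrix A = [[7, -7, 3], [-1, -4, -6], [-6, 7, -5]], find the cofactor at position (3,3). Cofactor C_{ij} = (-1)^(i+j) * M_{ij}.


To find cofactor C_{33}, delete row 3 and column 3.
The resulting 2x2 submatrix is: [[7, -7], [-1, -4]]
Minor M_{33} = 7*-4 - -7*-1
  = -28 - 7 = -35
Sign = (-1)^(3+3) = (-1)^6 = 1
Cofactor C_{33} = 1 * -35 = -35

-35


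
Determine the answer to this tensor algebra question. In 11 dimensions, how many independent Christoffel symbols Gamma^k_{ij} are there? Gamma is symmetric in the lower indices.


Christoffel symbols Gamma^k_{ij} are symmetric in i,j, so there are d * d(d+1)/2 independent symbols.
d = 11
d(d+1)/2 = 11 * 12 / 2 = 66
Total = 11 * 66 = 726

726


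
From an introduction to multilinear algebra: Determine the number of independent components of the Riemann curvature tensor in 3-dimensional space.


The Riemann tensor in d dimensions has d^2(d^2 - 1)/12 independent components.
d = 3, so d^2 = 9
d^2 - 1 = 8
d^2(d^2 - 1) = 9 * 8 = 72
Divide by 12: 72 / 12 = 6

6


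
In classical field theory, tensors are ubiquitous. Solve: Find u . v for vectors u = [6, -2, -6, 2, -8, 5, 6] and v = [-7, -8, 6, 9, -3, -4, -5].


The inner product u . v = sum of u_i * v_i.
Term-by-term: 6 * -7, -2 * -8, -6 * 6, 2 * 9, -8 * -3, 5 * -4, 6 * -5
Products: -42, 16, -36, 18, 24, -20, -30
Sum = -42 + 16 + -36 + 18 + 24 + -20 + -30 = -70

-70


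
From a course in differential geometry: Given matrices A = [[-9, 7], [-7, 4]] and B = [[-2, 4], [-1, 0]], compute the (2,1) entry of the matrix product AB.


(AB)_{ij} = sum_k A_{ik} B_{kj}.
For i=2, j=1:
A_{21} * B_{11} = -7 * -2 = 14
A_{22} * B_{21} = 4 * -1 = -4
Sum = 14 + -4 = 10

10


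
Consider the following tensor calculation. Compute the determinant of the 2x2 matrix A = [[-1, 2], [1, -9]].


For a 2x2 matrix [[a, b], [c, d]], det = a*d - b*c.
a = -1, b = 2, c = 1, d = -9
a*d = -1 * -9 = 9
b*c = 2 * 1 = 2
det = 9 - 2 = 7

7


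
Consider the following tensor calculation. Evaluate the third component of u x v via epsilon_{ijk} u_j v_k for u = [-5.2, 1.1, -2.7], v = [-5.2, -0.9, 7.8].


(u x v)_3 = sum_{j,k} epsilon_{3jk} u_j v_k. Only permutations of (1,2,3) contribute; the two non-zero terms are:
eps_{312} u_1 v_2 = 1 * -5.2 * -0.9 = 4.68
eps_{321} u_2 v_1 = -1 * 1.1 * -5.2 = 5.72
(u x v)_3 = 10.4

10.4


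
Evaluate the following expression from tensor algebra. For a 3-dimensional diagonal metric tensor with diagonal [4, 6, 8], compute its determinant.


For a diagonal metric, the determinant is the product of diagonal entries.
Diagonal entries: 4, 6, 8
det(g) = 4 * 6 * 8 = 192

192


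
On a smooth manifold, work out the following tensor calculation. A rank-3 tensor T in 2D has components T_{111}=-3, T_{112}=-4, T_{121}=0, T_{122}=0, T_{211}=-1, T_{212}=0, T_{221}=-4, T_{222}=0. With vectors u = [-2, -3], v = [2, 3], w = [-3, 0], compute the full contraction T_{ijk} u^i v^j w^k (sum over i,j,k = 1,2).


S = sum over i,j,k of T_{ijk} u_i v_j w_k. Expanding all 8 terms:
T_{111}*u_1*v_1*w_1 = -3*-2*2*-3 = -36  (running total: -36)
T_{112}*u_1*v_1*w_2 = -4*-2*2*0 = 0  (running total: -36)
T_{121}*u_1*v_2*w_1 = 0*-2*3*-3 = 0  (running total: -36)
T_{122}*u_1*v_2*w_2 = 0*-2*3*0 = 0  (running total: -36)
T_{211}*u_2*v_1*w_1 = -1*-3*2*-3 = -18  (running total: -54)
T_{212}*u_2*v_1*w_2 = 0*-3*2*0 = 0  (running total: -54)
T_{221}*u_2*v_2*w_1 = -4*-3*3*-3 = -108  (running total: -162)
T_{222}*u_2*v_2*w_2 = 0*-3*3*0 = 0  (running total: -162)
S = -162

-162


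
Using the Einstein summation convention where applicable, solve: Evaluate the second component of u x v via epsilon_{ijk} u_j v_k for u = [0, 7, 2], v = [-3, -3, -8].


(u x v)_2 = sum_{j,k} epsilon_{2jk} u_j v_k. Only permutations of (1,2,3) contribute; the two non-zero terms are:
eps_{213} u_1 v_3 = -1 * 0 * -8 = 0
eps_{231} u_3 v_1 = 1 * 2 * -3 = -6
(u x v)_2 = -6

-6


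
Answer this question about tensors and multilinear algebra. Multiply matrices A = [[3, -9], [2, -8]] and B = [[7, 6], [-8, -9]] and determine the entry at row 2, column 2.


(AB)_{ij} = sum_k A_{ik} B_{kj}.
For i=2, j=2:
A_{21} * B_{12} = 2 * 6 = 12
A_{22} * B_{22} = -8 * -9 = 72
Sum = 12 + 72 = 84

84


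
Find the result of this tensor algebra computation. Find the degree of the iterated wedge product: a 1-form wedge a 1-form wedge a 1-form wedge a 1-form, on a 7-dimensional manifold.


The degree of a wedge product is the sum of the degrees of the individual forms.
Degrees: 1, 1, 1, 1
Total degree = 1 + 1 + 1 + 1 = 4

4


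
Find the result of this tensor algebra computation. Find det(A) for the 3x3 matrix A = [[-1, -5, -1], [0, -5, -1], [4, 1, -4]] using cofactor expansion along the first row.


Expanding along the first row, det(A) = a11*M_11 - a12*M_12 + a13*M_13, where M_1j is the (1,j) minor.
Minor M_11 = -5*-4 - -1*1 = 21
Minor M_12 = 0*-4 - -1*4 = 4
Minor M_13 = 0*1 - -5*4 = 20
det = -1*(21) - -5*(4) + -1*(20)
    = -21 - -20 + -20
    = -21

-21


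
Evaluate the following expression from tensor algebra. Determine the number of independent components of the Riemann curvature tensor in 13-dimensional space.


The Riemann tensor in d dimensions has d^2(d^2 - 1)/12 independent components.
d = 13, so d^2 = 169
d^2 - 1 = 168
d^2(d^2 - 1) = 169 * 168 = 28392
Divide by 12: 28392 / 12 = 2366

2366


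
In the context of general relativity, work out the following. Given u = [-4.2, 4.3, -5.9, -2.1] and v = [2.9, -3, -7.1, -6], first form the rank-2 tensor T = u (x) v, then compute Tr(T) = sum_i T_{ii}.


The outer product gives T_{ij} = u_i v_j.
The trace (contraction) is Tr(T) = sum_i T_{ii} = sum_i u_i v_i.
Diagonal entries:
T_{11} = u_1 * v_1 = -4.2 * 2.9 = -12.18
T_{22} = u_2 * v_2 = 4.3 * -3 = -12.9
T_{33} = u_3 * v_3 = -5.9 * -7.1 = 41.89
T_{44} = u_4 * v_4 = -2.1 * -6 = 12.6
Tr(T) = -12.18 + -12.9 + 41.89 + 12.6 = 29.41

29.41


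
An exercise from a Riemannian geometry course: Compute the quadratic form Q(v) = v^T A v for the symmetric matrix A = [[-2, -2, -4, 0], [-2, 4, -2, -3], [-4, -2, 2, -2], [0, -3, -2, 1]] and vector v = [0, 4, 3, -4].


First compute Av:
(Av)_1 = -2*0 + -2*4 + -4*3 + 0*-4 = -20
(Av)_2 = -2*0 + 4*4 + -2*3 + -3*-4 = 22
(Av)_3 = -4*0 + -2*4 + 2*3 + -2*-4 = 6
(Av)_4 = 0*0 + -3*4 + -2*3 + 1*-4 = -22
Av = [-20, 22, 6, -22]
Then v^T (Av) = 0*-20 + 4*22 + 3*6 + -4*-22
= 0 + 88 + 18 + 88 = 194

194


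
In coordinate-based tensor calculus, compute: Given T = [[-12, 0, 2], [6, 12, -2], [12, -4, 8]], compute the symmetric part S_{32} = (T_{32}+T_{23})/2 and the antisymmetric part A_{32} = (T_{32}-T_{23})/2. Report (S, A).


T_{32} = -4
T_{23} = -2
S_{32} = (-4 + -2)/2 = -6/2 = -3
A_{32} = (-4 - -2)/2 = -2/2 = -1
Check: S + A = -3 + -1 = -4 = T_{32}.

(-3, -1)


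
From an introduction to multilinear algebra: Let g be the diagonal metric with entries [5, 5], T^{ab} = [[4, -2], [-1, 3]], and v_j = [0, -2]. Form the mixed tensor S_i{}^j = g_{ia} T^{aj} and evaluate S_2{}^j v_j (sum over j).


Step 1: lower the first index. For a diagonal metric, g_{ia} T^{aj} = g_{ii} T^{ij} (no sum on i).
g_{22} = 5
S_2{}^1 = 5 * T^{21} = 5 * -1 = -5
S_2{}^2 = 5 * T^{22} = 5 * 3 = 15
Step 2: contract S_2{}^j with v_j.
S_2{}^1 * v_1 = -5 * 0 = 0
S_2{}^2 * v_2 = 15 * -2 = -30
Result = 0 + -30 = -30

-30


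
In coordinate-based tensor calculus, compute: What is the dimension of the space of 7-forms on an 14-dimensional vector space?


The dimension of the space of p-forms on an n-dimensional space is C(n, p).
n = 14, p = 7
C(14, 7) = 14! / (7! * 7!) = 3432

3432


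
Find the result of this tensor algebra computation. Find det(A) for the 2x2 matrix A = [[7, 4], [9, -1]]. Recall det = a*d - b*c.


For a 2x2 matrix [[a, b], [c, d]], det = a*d - b*c.
a = 7, b = 4, c = 9, d = -1
a*d = 7 * -1 = -7
b*c = 4 * 9 = 36
det = -7 - 36 = -43

-43


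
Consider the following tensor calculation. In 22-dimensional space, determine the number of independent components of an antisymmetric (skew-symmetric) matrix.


An antisymmetric rank-2 tensor satisfies A_{ij} = -A_{ji}, so diagonal entries are zero.
The independent components are the upper-triangular entries: C(n, 2) = n(n-1)/2.
n = 22
C(22, 2) = 22 * 21 / 2 = 462 / 2 = 231

231


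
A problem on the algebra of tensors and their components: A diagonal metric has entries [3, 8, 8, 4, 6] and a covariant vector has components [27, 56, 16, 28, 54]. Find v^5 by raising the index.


To raise an index with a diagonal metric: v^i = v_i / g_{ii}.
For index 5: v_5 = 54, g_{55} = 6
v^5 = 54 / 6 = 9

9


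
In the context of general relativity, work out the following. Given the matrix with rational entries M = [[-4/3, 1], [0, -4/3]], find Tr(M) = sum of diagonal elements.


The trace is the sum of diagonal entries.
Diagonal: M[1,1] = -4/3, M[2,2] = -4/3
Tr(M) = -4/3 + -4/3
Computing step by step:
After adding M[1,1]: -4/3
After adding M[2,2]: -8/3
Tr(M) = -8/3

-8/3


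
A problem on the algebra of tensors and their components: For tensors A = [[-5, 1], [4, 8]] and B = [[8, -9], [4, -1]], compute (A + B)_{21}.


Tensor addition is component-wise: (A + B)_{ij} = A_{ij} + B_{ij}.
A_{21} = 4
B_{21} = 4
(A + B)_{21} = 4 + 4 = 8

8


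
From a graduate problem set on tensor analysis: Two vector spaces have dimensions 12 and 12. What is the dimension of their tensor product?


The dimension of a tensor product is the product of dimensions.
dim(V) = 12, dim(W) = 12
dim(V (x) W) = 12 * 12 = 144

144


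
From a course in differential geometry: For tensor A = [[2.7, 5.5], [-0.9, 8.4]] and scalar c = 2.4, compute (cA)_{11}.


Scalar multiplication: (cA)_{ij} = c * A_{ij}.
c = 2.4
A_{11} = 2.7
(cA)_{11} = 2.4 * 2.7 = 6.48

6.48


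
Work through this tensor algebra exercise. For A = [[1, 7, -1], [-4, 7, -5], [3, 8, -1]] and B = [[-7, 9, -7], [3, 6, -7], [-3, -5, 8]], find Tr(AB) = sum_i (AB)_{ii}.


Tr(AB) = sum_i (AB)_{ii} where (AB)_{ii} = sum_k A_{ik} B_{ki}.
(AB)_{11} = 1*-7 + 7*3 + -1*-3 = 17
(AB)_{22} = -4*9 + 7*6 + -5*-5 = 31
(AB)_{33} = 3*-7 + 8*-7 + -1*8 = -85
Tr(AB) = 17 + 31 + -85 = -37

-37


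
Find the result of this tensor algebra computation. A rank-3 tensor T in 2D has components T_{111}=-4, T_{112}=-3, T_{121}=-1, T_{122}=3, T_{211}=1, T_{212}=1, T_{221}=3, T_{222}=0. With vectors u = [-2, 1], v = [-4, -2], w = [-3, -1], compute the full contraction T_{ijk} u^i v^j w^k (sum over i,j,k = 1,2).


S = sum over i,j,k of T_{ijk} u_i v_j w_k. Expanding all 8 terms:
T_{111}*u_1*v_1*w_1 = -4*-2*-4*-3 = 96  (running total: 96)
T_{112}*u_1*v_1*w_2 = -3*-2*-4*-1 = 24  (running total: 120)
T_{121}*u_1*v_2*w_1 = -1*-2*-2*-3 = 12  (running total: 132)
T_{122}*u_1*v_2*w_2 = 3*-2*-2*-1 = -12  (running total: 120)
T_{211}*u_2*v_1*w_1 = 1*1*-4*-3 = 12  (running total: 132)
T_{212}*u_2*v_1*w_2 = 1*1*-4*-1 = 4  (running total: 136)
T_{221}*u_2*v_2*w_1 = 3*1*-2*-3 = 18  (running total: 154)
T_{222}*u_2*v_2*w_2 = 0*1*-2*-1 = 0  (running total: 154)
S = 154

154


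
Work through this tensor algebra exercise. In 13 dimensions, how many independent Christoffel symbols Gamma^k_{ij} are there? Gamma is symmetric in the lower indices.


Christoffel symbols Gamma^k_{ij} are symmetric in i,j, so there are d * d(d+1)/2 independent symbols.
d = 13
d(d+1)/2 = 13 * 14 / 2 = 91
Total = 13 * 91 = 1183

1183


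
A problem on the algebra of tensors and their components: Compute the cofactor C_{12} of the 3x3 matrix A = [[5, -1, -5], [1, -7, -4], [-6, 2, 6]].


To find cofactor C_{12}, delete row 1 and column 2.
The resulting 2x2 submatrix is: [[1, -4], [-6, 6]]
Minor M_{12} = 1*6 - -4*-6
  = 6 - 24 = -18
Sign = (-1)^(1+2) = (-1)^3 = -1
Cofactor C_{12} = -1 * -18 = 18

18


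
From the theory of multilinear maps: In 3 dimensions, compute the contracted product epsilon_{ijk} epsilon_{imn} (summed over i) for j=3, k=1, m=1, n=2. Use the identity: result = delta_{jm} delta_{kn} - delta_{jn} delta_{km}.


Using the identity: epsilon_{ijk} epsilon_{imn} = delta_{jm} delta_{kn} - delta_{jn} delta_{km}.
delta_{31} = 0
delta_{12} = 0
delta_{32} = 0
delta_{11} = 1
Result = 0 * 0 - 0 * 1 = 0 - 0 = 0

0


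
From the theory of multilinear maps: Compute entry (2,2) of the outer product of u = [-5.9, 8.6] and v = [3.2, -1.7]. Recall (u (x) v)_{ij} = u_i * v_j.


The outer product entry T_{ij} = u_i * v_j.
We need i=2, j=2.
u_2 = 8.6, v_2 = -1.7
T_{2,2} = 8.6 * -1.7 = -14.62

-14.62


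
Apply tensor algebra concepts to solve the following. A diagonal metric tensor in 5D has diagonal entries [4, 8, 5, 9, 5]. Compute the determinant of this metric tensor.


For a diagonal metric, the determinant is the product of diagonal entries.
Diagonal entries: 4, 8, 5, 9, 5
det(g) = 4 * 8 * 5 * 9 * 5 = 7200

7200


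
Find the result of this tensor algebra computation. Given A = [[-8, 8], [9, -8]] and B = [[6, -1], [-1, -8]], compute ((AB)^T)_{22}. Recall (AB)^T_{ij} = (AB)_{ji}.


(AB)^T_{ij} = (AB)_{ji} = sum_k A_{jk} B_{ki}.
For i=2, j=2 we need (AB)_{22}:
A_{21} * B_{12} = 9 * -1 = -9
A_{22} * B_{22} = -8 * -8 = 64
Sum = -9 + 64 = 55

55


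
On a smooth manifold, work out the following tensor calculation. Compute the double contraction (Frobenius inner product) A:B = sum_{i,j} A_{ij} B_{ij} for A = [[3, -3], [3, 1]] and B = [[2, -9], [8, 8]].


A:B = sum over all i,j of A_{ij} * B_{ij}.
Row 1: 3*2=6, -3*-9=27 => row sum = 33
Row 2: 3*8=24, 1*8=8 => row sum = 32
Total = 33 + 32 = 65

65


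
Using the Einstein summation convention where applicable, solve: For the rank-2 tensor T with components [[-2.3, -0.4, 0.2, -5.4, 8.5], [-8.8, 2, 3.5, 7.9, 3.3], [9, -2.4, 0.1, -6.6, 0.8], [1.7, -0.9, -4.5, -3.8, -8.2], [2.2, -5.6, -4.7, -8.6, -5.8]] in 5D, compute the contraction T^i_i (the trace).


The contraction (trace) of a rank-2 tensor is the sum of its diagonal elements.
Diagonal entries: A[1,1] = -2.3, A[2,2] = 2, A[3,3] = 0.1, A[4,4] = -3.8, A[5,5] = -5.8
Tr(A) = -2.3 + 2 + 0.1 + -3.8 + -5.8 = -9.8

-9.8


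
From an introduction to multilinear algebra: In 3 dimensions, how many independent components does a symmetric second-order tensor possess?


A symmetric rank-2 tensor in d dimensions has d(d+1)/2 independent components.
d = 3
d(d+1)/2 = 3 * 4 / 2 = 12 / 2 = 6

6


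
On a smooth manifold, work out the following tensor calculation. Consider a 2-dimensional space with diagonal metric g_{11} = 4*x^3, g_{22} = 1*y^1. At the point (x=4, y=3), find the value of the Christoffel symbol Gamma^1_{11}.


For a diagonal metric, Gamma^k_{ij} = (1/2) g^{kk} (dg_{ik}/dx_j + dg_{jk}/dx_i - dg_{ij}/dx_k).
The metric is diagonal, so g_{ab} = 0 for a != b.
At the given point: g_{11} = 256, g_{22} = 3
g^{11} = 1/256
dg_{11}/dx_1 = dg_{11}/dx_1 = 192
dg_{11}/dx_1 = dg_{11}/dx_1 = 192
dg_{11}/dx_1 = dg_{11}/dx_1 = 192
Numerator = 192 + 192 - 192 = 192
Gamma^1_{11} = 192 / (2 * 256) = 3/8

3/8


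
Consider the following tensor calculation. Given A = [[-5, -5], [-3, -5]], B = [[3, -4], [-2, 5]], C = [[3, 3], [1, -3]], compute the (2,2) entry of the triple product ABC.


(ABC)_{22} = sum_m (AB)_{2m} C_{m2}. First compute row 2 of AB.
(AB)_{21} = -3*3 + -5*-2 = 1
(AB)_{22} = -3*-4 + -5*5 = -13
Now contract with column 2 of C:
(AB)_{21} * C_{12} = 1 * 3 = 3
(AB)_{22} * C_{22} = -13 * -3 = 39
(ABC)_{22} = 3 + 39 = 42

42


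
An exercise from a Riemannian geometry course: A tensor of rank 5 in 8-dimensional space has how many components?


The number of components of a rank-r tensor in d dimensions is d^r.
Here d = 8 and r = 5.
8^5 = 32768

32768


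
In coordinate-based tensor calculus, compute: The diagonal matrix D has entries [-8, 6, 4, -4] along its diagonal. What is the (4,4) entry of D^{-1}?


For a diagonal matrix, the inverse has entries (D^{-1})_{ii} = 1/d_{ii}.
The diagonal entries are: d_{11} = -8, d_{22} = 6, d_{33} = 4, d_{44} = -4
We need (D^{-1})_{44} = 1/d_{44} = 1/-4 = -1/4

-1/4


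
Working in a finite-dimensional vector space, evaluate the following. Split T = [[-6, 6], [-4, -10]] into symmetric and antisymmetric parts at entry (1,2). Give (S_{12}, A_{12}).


T_{12} = 6
T_{21} = -4
S_{12} = (6 + -4)/2 = 2/2 = 1
A_{12} = (6 - -4)/2 = 10/2 = 5
Check: S + A = 1 + 5 = 6 = T_{12}.

(1, 5)


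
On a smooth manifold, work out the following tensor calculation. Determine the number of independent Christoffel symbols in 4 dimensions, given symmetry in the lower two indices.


Christoffel symbols Gamma^k_{ij} are symmetric in i,j, so there are d * d(d+1)/2 independent symbols.
d = 4
d(d+1)/2 = 4 * 5 / 2 = 10
Total = 4 * 10 = 40

40


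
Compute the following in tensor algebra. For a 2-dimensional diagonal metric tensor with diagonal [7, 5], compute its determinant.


For a diagonal metric, the determinant is the product of diagonal entries.
Diagonal entries: 7, 5
det(g) = 7 * 5 = 35

35


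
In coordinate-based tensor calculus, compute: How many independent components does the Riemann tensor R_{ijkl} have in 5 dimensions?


The Riemann tensor in d dimensions has d^2(d^2 - 1)/12 independent components.
d = 5, so d^2 = 25
d^2 - 1 = 24
d^2(d^2 - 1) = 25 * 24 = 600
Divide by 12: 600 / 12 = 50

50


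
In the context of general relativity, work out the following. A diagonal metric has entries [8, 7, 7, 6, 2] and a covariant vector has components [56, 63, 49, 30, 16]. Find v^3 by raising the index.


To raise an index with a diagonal metric: v^i = v_i / g_{ii}.
For index 3: v_3 = 49, g_{33} = 7
v^3 = 49 / 7 = 7

7


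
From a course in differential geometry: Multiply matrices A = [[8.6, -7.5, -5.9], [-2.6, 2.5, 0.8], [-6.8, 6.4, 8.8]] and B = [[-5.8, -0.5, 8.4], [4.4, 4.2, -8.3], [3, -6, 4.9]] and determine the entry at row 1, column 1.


(AB)_{ij} = sum_k A_{ik} B_{kj}.
For i=1, j=1:
A_{11} * B_{11} = 8.6 * -5.8 = -49.88
A_{12} * B_{21} = -7.5 * 4.4 = -33
A_{13} * B_{31} = -5.9 * 3 = -17.7
Sum = -49.88 + -33 + -17.7 = -100.58

-100.58


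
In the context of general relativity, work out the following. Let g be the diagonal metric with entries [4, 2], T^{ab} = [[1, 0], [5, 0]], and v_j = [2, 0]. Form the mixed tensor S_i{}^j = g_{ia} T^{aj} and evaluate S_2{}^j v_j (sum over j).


Step 1: lower the first index. For a diagonal metric, g_{ia} T^{aj} = g_{ii} T^{ij} (no sum on i).
g_{22} = 2
S_2{}^1 = 2 * T^{21} = 2 * 5 = 10
S_2{}^2 = 2 * T^{22} = 2 * 0 = 0
Step 2: contract S_2{}^j with v_j.
S_2{}^1 * v_1 = 10 * 2 = 20
S_2{}^2 * v_2 = 0 * 0 = 0
Result = 20 + 0 = 20

20


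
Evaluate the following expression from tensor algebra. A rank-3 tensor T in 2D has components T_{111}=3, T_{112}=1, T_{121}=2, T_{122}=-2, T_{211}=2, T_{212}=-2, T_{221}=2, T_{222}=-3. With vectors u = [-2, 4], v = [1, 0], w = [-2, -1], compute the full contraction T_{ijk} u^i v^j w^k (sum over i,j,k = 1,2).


S = sum over i,j,k of T_{ijk} u_i v_j w_k. Expanding all 8 terms:
T_{111}*u_1*v_1*w_1 = 3*-2*1*-2 = 12  (running total: 12)
T_{112}*u_1*v_1*w_2 = 1*-2*1*-1 = 2  (running total: 14)
T_{121}*u_1*v_2*w_1 = 2*-2*0*-2 = 0  (running total: 14)
T_{122}*u_1*v_2*w_2 = -2*-2*0*-1 = 0  (running total: 14)
T_{211}*u_2*v_1*w_1 = 2*4*1*-2 = -16  (running total: -2)
T_{212}*u_2*v_1*w_2 = -2*4*1*-1 = 8  (running total: 6)
T_{221}*u_2*v_2*w_1 = 2*4*0*-2 = 0  (running total: 6)
T_{222}*u_2*v_2*w_2 = -3*4*0*-1 = 0  (running total: 6)
S = 6

6


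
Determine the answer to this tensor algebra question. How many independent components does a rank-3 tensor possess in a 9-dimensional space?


The number of components of a rank-r tensor in d dimensions is d^r.
Here d = 9 and r = 3.
9^3 = 729

729


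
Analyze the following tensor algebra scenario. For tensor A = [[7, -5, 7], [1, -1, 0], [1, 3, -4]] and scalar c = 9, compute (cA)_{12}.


Scalar multiplication: (cA)_{ij} = c * A_{ij}.
c = 9
A_{12} = -5
(cA)_{12} = 9 * -5 = -45

-45


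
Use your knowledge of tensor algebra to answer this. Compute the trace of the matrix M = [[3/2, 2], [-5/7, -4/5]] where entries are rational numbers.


The trace is the sum of diagonal entries.
Diagonal: M[1,1] = 3/2, M[2,2] = -4/5
Tr(M) = 3/2 + -4/5
Computing step by step:
After adding M[1,1]: 3/2
After adding M[2,2]: 7/10
Tr(M) = 7/10

7/10


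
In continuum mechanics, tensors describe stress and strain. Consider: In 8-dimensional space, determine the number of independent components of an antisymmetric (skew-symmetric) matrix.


An antisymmetric rank-2 tensor satisfies A_{ij} = -A_{ji}, so diagonal entries are zero.
The independent components are the upper-triangular entries: C(n, 2) = n(n-1)/2.
n = 8
C(8, 2) = 8 * 7 / 2 = 56 / 2 = 28

28


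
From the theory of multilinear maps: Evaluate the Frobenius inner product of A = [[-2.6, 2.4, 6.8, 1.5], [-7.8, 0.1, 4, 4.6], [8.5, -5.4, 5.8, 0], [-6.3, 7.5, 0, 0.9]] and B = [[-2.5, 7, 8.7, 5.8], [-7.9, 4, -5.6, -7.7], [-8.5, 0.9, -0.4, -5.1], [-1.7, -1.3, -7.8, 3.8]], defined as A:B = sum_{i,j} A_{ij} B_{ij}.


A:B = sum over all i,j of A_{ij} * B_{ij}.
Row 1: -2.6*-2.5=6.5, 2.4*7=16.8, 6.8*8.7=59.16, 1.5*5.8=8.7 => row sum = 91.16
Row 2: -7.8*-7.9=61.62, 0.1*4=0.4, 4*-5.6=-22.4, 4.6*-7.7=-35.42 => row sum = 4.2
Row 3: 8.5*-8.5=-72.25, -5.4*0.9=-4.86, 5.8*-0.4=-2.32, 0*-5.1=0 => row sum = -79.43
Row 4: -6.3*-1.7=10.71, 7.5*-1.3=-9.75, 0*-7.8=0, 0.9*3.8=3.42 => row sum = 4.38
Total = 91.16 + 4.2 + -79.43 + 4.38 = 20.31

20.31


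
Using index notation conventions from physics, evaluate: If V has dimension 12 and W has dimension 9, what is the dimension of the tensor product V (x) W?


The dimension of a tensor product is the product of dimensions.
dim(V) = 12, dim(W) = 9
dim(V (x) W) = 12 * 9 = 108

108


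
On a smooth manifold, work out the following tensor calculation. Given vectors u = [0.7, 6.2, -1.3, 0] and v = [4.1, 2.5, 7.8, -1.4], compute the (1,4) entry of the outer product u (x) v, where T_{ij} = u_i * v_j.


The outer product entry T_{ij} = u_i * v_j.
We need i=1, j=4.
u_1 = 0.7, v_4 = -1.4
T_{1,4} = 0.7 * -1.4 = -0.98

-0.98


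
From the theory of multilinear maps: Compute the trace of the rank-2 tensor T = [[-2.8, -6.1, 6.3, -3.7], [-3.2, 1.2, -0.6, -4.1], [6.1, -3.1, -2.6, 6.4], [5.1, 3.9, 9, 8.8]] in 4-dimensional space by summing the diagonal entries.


The contraction (trace) of a rank-2 tensor is the sum of its diagonal elements.
Diagonal entries: A[1,1] = -2.8, A[2,2] = 1.2, A[3,3] = -2.6, A[4,4] = 8.8
Tr(A) = -2.8 + 1.2 + -2.6 + 8.8 = 4.6

4.6


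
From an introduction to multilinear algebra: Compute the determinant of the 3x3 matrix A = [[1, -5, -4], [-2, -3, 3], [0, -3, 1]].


Expanding along the first row, det(A) = a11*M_11 - a12*M_12 + a13*M_13, where M_1j is the (1,j) minor.
Minor M_11 = -3*1 - 3*-3 = 6
Minor M_12 = -2*1 - 3*0 = -2
Minor M_13 = -2*-3 - -3*0 = 6
det = 1*(6) - -5*(-2) + -4*(6)
    = 6 - 10 + -24
    = -28

-28


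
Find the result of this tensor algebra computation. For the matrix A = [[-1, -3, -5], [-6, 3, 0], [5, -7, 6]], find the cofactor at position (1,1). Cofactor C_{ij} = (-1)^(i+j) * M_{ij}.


To find cofactor C_{11}, delete row 1 and column 1.
The resulting 2x2 submatrix is: [[3, 0], [-7, 6]]
Minor M_{11} = 3*6 - 0*-7
  = 18 - 0 = 18
Sign = (-1)^(1+1) = (-1)^2 = 1
Cofactor C_{11} = 1 * 18 = 18

18


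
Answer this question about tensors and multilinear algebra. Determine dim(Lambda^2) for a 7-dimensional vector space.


The dimension of the space of p-forms on an n-dimensional space is C(n, p).
n = 7, p = 2
C(7, 2) = 7! / (2! * 5!) = 21

21


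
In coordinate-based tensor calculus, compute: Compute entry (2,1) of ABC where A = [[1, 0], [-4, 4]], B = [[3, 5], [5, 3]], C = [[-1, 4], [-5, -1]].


(ABC)_{21} = sum_m (AB)_{2m} C_{m1}. First compute row 2 of AB.
(AB)_{21} = -4*3 + 4*5 = 8
(AB)_{22} = -4*5 + 4*3 = -8
Now contract with column 1 of C:
(AB)_{21} * C_{11} = 8 * -1 = -8
(AB)_{22} * C_{21} = -8 * -5 = 40
(ABC)_{21} = -8 + 40 = 32

32


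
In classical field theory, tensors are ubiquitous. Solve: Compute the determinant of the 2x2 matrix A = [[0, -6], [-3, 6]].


For a 2x2 matrix [[a, b], [c, d]], det = a*d - b*c.
a = 0, b = -6, c = -3, d = 6
a*d = 0 * 6 = 0
b*c = -6 * -3 = 18
det = 0 - 18 = -18

-18


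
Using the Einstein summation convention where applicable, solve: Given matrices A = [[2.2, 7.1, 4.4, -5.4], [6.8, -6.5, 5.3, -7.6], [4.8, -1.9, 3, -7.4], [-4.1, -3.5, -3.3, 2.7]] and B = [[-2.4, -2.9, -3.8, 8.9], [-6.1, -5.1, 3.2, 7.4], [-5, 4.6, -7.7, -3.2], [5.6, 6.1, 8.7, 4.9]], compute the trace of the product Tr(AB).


Tr(AB) = sum_i (AB)_{ii} where (AB)_{ii} = sum_k A_{ik} B_{ki}.
(AB)_{11} = 2.2*-2.4 + 7.1*-6.1 + 4.4*-5 + -5.4*5.6 = -100.83
(AB)_{22} = 6.8*-2.9 + -6.5*-5.1 + 5.3*4.6 + -7.6*6.1 = -8.55
(AB)_{33} = 4.8*-3.8 + -1.9*3.2 + 3*-7.7 + -7.4*8.7 = -111.8
(AB)_{44} = -4.1*8.9 + -3.5*7.4 + -3.3*-3.2 + 2.7*4.9 = -38.6
Tr(AB) = -100.83 + -8.55 + -111.8 + -38.6 = -259.78

-259.78


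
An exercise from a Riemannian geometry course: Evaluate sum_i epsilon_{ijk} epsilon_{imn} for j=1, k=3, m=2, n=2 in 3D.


Using the identity: epsilon_{ijk} epsilon_{imn} = delta_{jm} delta_{kn} - delta_{jn} delta_{km}.
delta_{12} = 0
delta_{32} = 0
delta_{12} = 0
delta_{32} = 0
Result = 0 * 0 - 0 * 0 = 0 - 0 = 0

0


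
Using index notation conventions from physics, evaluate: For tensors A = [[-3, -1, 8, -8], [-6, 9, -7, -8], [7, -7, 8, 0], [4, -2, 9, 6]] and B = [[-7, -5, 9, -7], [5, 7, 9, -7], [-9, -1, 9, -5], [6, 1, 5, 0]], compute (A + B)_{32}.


Tensor addition is component-wise: (A + B)_{ij} = A_{ij} + B_{ij}.
A_{32} = -7
B_{32} = -1
(A + B)_{32} = -7 + -1 = -8

-8


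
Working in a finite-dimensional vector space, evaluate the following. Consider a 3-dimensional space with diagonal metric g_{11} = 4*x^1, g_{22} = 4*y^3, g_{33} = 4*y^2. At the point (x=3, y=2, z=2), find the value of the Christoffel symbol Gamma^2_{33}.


For a diagonal metric, Gamma^k_{ij} = (1/2) g^{kk} (dg_{ik}/dx_j + dg_{jk}/dx_i - dg_{ij}/dx_k).
The metric is diagonal, so g_{ab} = 0 for a != b.
At the given point: g_{11} = 12, g_{22} = 32, g_{33} = 16
g^{22} = 1/32
dg_{32}/dx_3 = 0 (off-diagonal)
dg_{32}/dx_3 = 0 (off-diagonal)
dg_{33}/dx_2 = dg_{33}/dx_2 = 16
Numerator = 0 + 0 - 16 = -16
Gamma^2_{33} = -16 / (2 * 32) = -1/4

-1/4


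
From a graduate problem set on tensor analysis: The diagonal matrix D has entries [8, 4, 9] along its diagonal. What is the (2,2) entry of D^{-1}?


For a diagonal matrix, the inverse has entries (D^{-1})_{ii} = 1/d_{ii}.
The diagonal entries are: d_{11} = 8, d_{22} = 4, d_{33} = 9
We need (D^{-1})_{22} = 1/d_{22} = 1/4 = 1/4

1/4


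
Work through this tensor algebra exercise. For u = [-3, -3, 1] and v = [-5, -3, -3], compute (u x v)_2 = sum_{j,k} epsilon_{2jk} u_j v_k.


(u x v)_2 = sum_{j,k} epsilon_{2jk} u_j v_k. Only permutations of (1,2,3) contribute; the two non-zero terms are:
eps_{213} u_1 v_3 = -1 * -3 * -3 = -9
eps_{231} u_3 v_1 = 1 * 1 * -5 = -5
(u x v)_2 = -14

-14


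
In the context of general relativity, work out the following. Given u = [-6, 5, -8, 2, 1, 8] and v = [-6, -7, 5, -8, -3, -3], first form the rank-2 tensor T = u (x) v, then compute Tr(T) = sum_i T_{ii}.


The outer product gives T_{ij} = u_i v_j.
The trace (contraction) is Tr(T) = sum_i T_{ii} = sum_i u_i v_i.
Diagonal entries:
T_{11} = u_1 * v_1 = -6 * -6 = 36
T_{22} = u_2 * v_2 = 5 * -7 = -35
T_{33} = u_3 * v_3 = -8 * 5 = -40
T_{44} = u_4 * v_4 = 2 * -8 = -16
T_{55} = u_5 * v_5 = 1 * -3 = -3
T_{66} = u_6 * v_6 = 8 * -3 = -24
Tr(T) = 36 + -35 + -40 + -16 + -3 + -24 = -82

-82
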